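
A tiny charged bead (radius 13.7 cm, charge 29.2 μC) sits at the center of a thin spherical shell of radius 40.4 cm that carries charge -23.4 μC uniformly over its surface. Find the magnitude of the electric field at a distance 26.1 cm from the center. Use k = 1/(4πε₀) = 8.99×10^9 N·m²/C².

Take a concentric spherical Gaussian surface of radius r = 26.1 cm (between the bodies, 13.7 cm < r < 40.4 cm).
The shell at 40.4 cm lies outside the Gaussian surface, so Q_enc = 29.2 μC = 2.92×10^-5 C.
Gauss's law: E·4πr² = Q_enc/ε₀.
E = k|Q_enc|/r² = (8.99×10^9)(2.92×10^-5)/(0.261)² = 3.85e6 N/C.

|E| ≈ 3.85×10^6 V/m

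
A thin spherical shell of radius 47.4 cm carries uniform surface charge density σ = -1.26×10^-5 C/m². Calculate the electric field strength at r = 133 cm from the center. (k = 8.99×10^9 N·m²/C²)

|E| ≈ 1.81×10^5 N/C

Take a concentric spherical Gaussian surface of radius r = 133 cm (r > 47.4 cm).
The entire shell is enclosed: Q_enc = σ·4πR² = (-1.26×10^-5)·4π·(0.474)² = -3.557×10^-5 C.
Gauss's law: E·4πr² = Q_enc/ε₀.
E = k|Q_enc|/r² = (8.99×10^9)(3.557e-5)/(1.33)² = 1.81×10^5 N/C.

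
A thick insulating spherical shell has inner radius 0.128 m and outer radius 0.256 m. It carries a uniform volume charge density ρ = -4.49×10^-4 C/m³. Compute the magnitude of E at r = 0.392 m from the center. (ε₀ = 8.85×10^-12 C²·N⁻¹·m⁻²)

Use a concentric Gaussian sphere at r = 0.392 m (r > 0.256 m, enclosing the whole shell).
Q_enc = ρ·(4π/3)(b³ − a³) = (-4.49e-4)·(4π/3)·((0.256)³ − (0.128)³) = -2.761×10^-5 C.
Since E is radial and uniform over the Gaussian sphere, Φ = E·4πr² = Q_enc/ε₀.
E = |Q_enc|/(4πε₀r²) = (2.761×10^-5)/(4π·8.85×10^-12·(0.392)²) = 1.62e6 N/C.

E ≈ 1.62e6 N/C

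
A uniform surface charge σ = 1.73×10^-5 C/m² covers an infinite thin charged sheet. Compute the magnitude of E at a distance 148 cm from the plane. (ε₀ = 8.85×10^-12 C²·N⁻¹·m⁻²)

9.77×10^5 N/C

Choose a cylindrical pillbox piercing the sheet, end faces (area A) parallel to it.
Flux Φ = 2EA and Q_enc = σA, so 2EA = σA/ε₀ ⇒ E = |σ|/(2ε₀), independent of distance.
E = |σ|/(2ε₀) = (1.73e-5)/(2·8.85×10^-12) = 9.77×10^5 N/C.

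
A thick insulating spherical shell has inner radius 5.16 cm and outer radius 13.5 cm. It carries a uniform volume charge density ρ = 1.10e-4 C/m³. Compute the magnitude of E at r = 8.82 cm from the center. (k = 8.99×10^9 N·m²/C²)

Symmetry ⇒ E = E(r) r̂. Gaussian sphere of radius r = 8.82 cm (within the shell material, 5.16 cm < r < 13.5 cm).
Only the shell between 5.16 cm and r is enclosed: Q_enc = ρ·(4π/3)(r³ − a³) = (1.10×10^-4)·(4π/3)·((0.0882)³ − (0.0516)³) = 2.528×10^-7 C.
Since E is radial and uniform over the Gaussian sphere, Φ = E·4πr² = Q_enc/ε₀.
E = k|Q_enc|/r² = (8.99×10^9)(2.528×10^-7)/(0.0882)² = 2.92×10^5 N/C.

|E| ≈ 2.92×10^5 N/C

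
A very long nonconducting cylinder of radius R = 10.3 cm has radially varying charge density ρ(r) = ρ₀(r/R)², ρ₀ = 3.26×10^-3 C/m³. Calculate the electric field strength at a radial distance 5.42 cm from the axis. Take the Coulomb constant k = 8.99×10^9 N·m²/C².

|E| ≈ 1.38×10^6 N/C

By cylindrical symmetry E is radial; use a coaxial Gaussian cylinder of radius 5.42 cm and length L (r < R).
Integrating ρ over the cross-section to radius r: λ_enc = (2πρ₀/R²) ∫₀^r r'^3 dr' = 2πρ₀ r^4/(4·R²) = 4.165×10^-6 C/m.
Since E is radial and uniform over the curved surface, Φ = E·2πrL = Q_enc/ε₀ = λ_enc L/ε₀.
E = 2k|λ_enc|/r = 2(8.99×10^9)(4.165×10^-6)/(0.0542) = 1.38×10^6 N/C.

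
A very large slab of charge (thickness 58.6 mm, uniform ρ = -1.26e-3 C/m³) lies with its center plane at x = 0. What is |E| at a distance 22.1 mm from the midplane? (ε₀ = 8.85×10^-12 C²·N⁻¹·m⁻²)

By symmetry E is perpendicular to the slab. A Gaussian pillbox from −22.1 mm to +22.1 mm (face area A) lies entirely within the slab.
Q_enc = ρ·(2x)·A and flux = 2EA, so 2EA = 2ρxA/ε₀ ⇒ E = |ρ|x/ε₀.
E = (1.26e-3)(0.0221)/(8.85×10^-12) = 3.15e6 N/C.

E = 3.15×10^6 N/C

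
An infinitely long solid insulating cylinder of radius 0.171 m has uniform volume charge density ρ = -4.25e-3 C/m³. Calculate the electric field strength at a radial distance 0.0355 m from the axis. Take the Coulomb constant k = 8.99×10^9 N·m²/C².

|E| ≈ 8.52e6 N/C

Coaxial Gaussian cylinder, radius r = 0.0355 m, length L (r < R).
Charge inside radius r per length L is ρ·πr²·L, so λ_enc = ρπr² = -1.683e-5 C/m.
Gauss's law: E·2πrL = λ_enc L/ε₀.
E = 2k|λ_enc|/r = 2(8.99×10^9)(1.683e-5)/(0.0355) = 8.52×10^6 N/C.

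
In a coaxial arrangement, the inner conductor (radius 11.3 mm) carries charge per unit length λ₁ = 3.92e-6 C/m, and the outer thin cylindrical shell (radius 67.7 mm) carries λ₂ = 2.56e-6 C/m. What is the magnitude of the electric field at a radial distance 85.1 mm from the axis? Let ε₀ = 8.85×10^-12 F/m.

|E| ≈ 1.37e6 V/m

By cylindrical symmetry E is radial; use a coaxial Gaussian cylinder of radius 85.1 mm and length L (r > 67.7 mm, enclosing both).
λ_enc = λ₁ + λ₂ = (3.92×10^-6) + (2.56e-6) = 6.48×10^-6 C/m.
Gauss's law: E·2πrL = λ_enc L/ε₀.
E = |λ_enc|/(2πε₀r) = (6.48×10^-6)/(2π·8.85×10^-12·0.0851) = 1.37×10^6 N/C.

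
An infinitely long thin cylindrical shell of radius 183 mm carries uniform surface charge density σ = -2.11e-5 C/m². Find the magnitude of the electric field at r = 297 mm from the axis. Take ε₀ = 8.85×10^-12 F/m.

E ≈ 1.47e6 N/C

Coaxial Gaussian cylinder, radius r = 297 mm, length L (r > 183 mm).
The whole shell is enclosed: λ_enc = σ·2πR = (-2.11×10^-5)·2π·(0.183) = -2.426e-5 C/m.
Since E is radial and uniform over the curved surface, Φ = E·2πrL = Q_enc/ε₀ = λ_enc L/ε₀.
E = |λ_enc|/(2πε₀r) = (2.426×10^-5)/(2π·8.85×10^-12·0.297) = 1.47×10^6 N/C.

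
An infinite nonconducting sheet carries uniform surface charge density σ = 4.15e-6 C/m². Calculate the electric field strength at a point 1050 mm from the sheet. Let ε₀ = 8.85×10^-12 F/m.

|E| = 2.34×10^5 N/C

The symmetry is planar: E is normal to the sheet and the same magnitude on both sides. Take a pillbox straddling the sheet with end-cap area A.
Flux Φ = 2EA and Q_enc = σA, so 2EA = σA/ε₀ ⇒ E = |σ|/(2ε₀), independent of distance.
E = |σ|/(2ε₀) = (4.15e-6)/(2·8.85×10^-12) = 2.34×10^5 N/C.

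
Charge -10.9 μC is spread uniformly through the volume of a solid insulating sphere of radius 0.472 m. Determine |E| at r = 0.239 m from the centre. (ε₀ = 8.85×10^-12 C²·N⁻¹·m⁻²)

Take a concentric spherical Gaussian surface of radius r = 0.239 m (r < R).
For a uniform sphere the enclosed fraction is (r/R)³, so Q_enc = (-10.9 μC)(0.239/0.472)³ = -1.415×10^-6 C.
Since E is radial and uniform over the Gaussian sphere, Φ = E·4πr² = Q_enc/ε₀.
E = |Q_enc|/(4πε₀r²) = (1.415×10^-6)/(4π·8.85×10^-12·(0.239)²) = 2.23×10^5 N/C.

E ≈ 2.23×10^5 V/m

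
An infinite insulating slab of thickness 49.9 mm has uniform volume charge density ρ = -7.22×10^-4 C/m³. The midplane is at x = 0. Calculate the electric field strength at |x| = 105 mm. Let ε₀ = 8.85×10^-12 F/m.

The point |x| = 105 mm lies outside the slab (half-thickness 0.02495 m). A symmetric pillbox spanning the full slab encloses Q_enc = ρ·d·A.
Flux = 2EA ⇒ E = |ρ|d/(2ε₀), independent of distance outside.
E = (7.22×10^-4)(0.0499)/(2·8.85×10^-12) = 2.04e6 N/C.

E ≈ 2.04×10^6 V/m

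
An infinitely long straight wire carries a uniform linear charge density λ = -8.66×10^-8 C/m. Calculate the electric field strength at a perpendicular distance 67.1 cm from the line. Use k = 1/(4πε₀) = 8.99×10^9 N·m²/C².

|E| ≈ 2.32×10^3 V/m

By cylindrical symmetry E is radial; use a coaxial Gaussian cylinder of radius 67.1 cm and length L.
Q_enc = λL, so λ_enc = -8.66e-8 C/m.
Gauss's law: E·2πrL = λ_enc L/ε₀.
E = 2k|λ_enc|/r = 2(8.99×10^9)(8.66e-8)/(0.671) = 2.32×10^3 N/C.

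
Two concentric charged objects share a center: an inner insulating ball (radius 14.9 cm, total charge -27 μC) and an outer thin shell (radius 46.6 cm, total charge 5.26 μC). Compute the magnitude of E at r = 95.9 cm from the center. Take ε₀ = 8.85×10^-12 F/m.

By spherical symmetry E is radial; choose a Gaussian sphere of radius r = 95.9 cm (r > 46.6 cm, enclosing both).
Q_enc = (-27 μC) + (5.26 μC) = -2.174×10^-5 C.
Since E is radial and uniform over the Gaussian sphere, Φ = E·4πr² = Q_enc/ε₀.
E = |Q_enc|/(4πε₀r²) = (2.174×10^-5)/(4π·8.85×10^-12·(0.959)²) = 2.13×10^5 N/C.

|E| = 2.13×10^5 N/C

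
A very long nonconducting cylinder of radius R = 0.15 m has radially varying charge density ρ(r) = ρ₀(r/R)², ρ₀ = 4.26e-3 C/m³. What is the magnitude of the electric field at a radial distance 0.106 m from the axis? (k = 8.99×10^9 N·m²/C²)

E ≈ 6.37×10^6 N/C

By cylindrical symmetry E is radial; use a coaxial Gaussian cylinder of radius 0.106 m and length L (r < R).
Integrating ρ over the cross-section to radius r: λ_enc = (2πρ₀/R²) ∫₀^r r'^3 dr' = 2πρ₀ r^4/(4·R²) = 3.755e-5 C/m.
Since E is radial and uniform over the curved surface, Φ = E·2πrL = Q_enc/ε₀ = λ_enc L/ε₀.
E = 2k|λ_enc|/r = 2(8.99×10^9)(3.755×10^-5)/(0.106) = 6.37×10^6 N/C.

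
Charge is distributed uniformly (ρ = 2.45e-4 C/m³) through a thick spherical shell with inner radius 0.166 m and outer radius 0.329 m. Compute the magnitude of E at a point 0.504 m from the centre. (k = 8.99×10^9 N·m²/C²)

|E| ≈ 1.13×10^6 V/m

Take a concentric spherical Gaussian surface of radius r = 0.504 m (r > 0.329 m, enclosing the whole shell).
Q_enc = ρ·(4π/3)(b³ − a³) = (2.45×10^-4)·(4π/3)·((0.329)³ − (0.166)³) = 3.185×10^-5 C.
Gauss's law: E·4πr² = Q_enc/ε₀.
E = k|Q_enc|/r² = (8.99×10^9)(3.185×10^-5)/(0.504)² = 1.13e6 N/C.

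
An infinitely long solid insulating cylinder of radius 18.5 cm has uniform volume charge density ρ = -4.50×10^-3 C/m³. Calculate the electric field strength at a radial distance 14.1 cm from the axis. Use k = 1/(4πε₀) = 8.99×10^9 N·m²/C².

Choose a coaxial cylinder of radius r = 14.1 cm (arbitrary length L) as the Gaussian surface (r < R).
Enclosed charge per unit length: λ_enc = ρ·πr² = (-4.50×10^-3)π(0.141)² = -2.811×10^-4 C/m.
Since E is radial and uniform over the curved surface, Φ = E·2πrL = Q_enc/ε₀ = λ_enc L/ε₀.
E = 2k|λ_enc|/r = 2(8.99×10^9)(2.811×10^-4)/(0.141) = 3.58×10^7 N/C.

|E| = 3.58×10^7 N/C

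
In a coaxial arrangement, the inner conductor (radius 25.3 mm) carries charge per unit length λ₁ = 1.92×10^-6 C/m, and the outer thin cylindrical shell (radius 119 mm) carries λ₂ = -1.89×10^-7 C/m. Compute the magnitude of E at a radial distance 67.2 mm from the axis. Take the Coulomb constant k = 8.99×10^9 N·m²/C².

|E| ≈ 5.14e5 V/m

Take a coaxial cylindrical Gaussian surface of radius r = 67.2 mm and length L (between the conductors, 25.3 mm < r < 119 mm).
The shell at 119 mm lies outside the Gaussian surface, so λ_enc = λ₁ = 1.92e-6 C/m.
Gauss's law: E·2πrL = λ_enc L/ε₀.
E = 2k|λ_enc|/r = 2(8.99×10^9)(1.92e-6)/(0.0672) = 5.14e5 N/C.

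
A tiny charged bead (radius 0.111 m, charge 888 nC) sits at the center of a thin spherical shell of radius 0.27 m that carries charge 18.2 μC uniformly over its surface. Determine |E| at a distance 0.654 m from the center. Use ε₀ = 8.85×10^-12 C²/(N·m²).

By spherical symmetry E is radial; choose a Gaussian sphere of radius r = 0.654 m (r > 0.27 m, enclosing both).
Q_enc = (888 nC) + (18.2 μC) = 1.909e-5 C.
Applying ∮E·dA = Q_enc/ε₀ with Φ = E(4πr²):
E = |Q_enc|/(4πε₀r²) = (1.909e-5)/(4π·8.85×10^-12·(0.654)²) = 4.01×10^5 N/C.

|E| = 4.01e5 N/C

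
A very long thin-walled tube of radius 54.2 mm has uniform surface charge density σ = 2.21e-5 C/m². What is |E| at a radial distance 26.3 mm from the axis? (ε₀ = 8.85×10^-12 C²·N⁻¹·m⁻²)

|E| = 0 V/m

Take a coaxial cylindrical Gaussian surface of radius r = 26.3 mm and length L (r < 54.2 mm, inside the shell).
All the surface charge lies outside this cylinder: Q_enc = 0, hence E = 0.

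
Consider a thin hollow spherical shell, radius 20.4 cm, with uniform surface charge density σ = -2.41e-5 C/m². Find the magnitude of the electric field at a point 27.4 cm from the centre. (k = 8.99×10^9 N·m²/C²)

Use a concentric Gaussian sphere at r = 27.4 cm (r > 20.4 cm).
The entire shell is enclosed: Q_enc = σ·4πR² = (-2.41e-5)·4π·(0.204)² = -1.26×10^-5 C.
Since E is radial and uniform over the Gaussian sphere, Φ = E·4πr² = Q_enc/ε₀.
E = k|Q_enc|/r² = (8.99×10^9)(1.26×10^-5)/(0.274)² = 1.51×10^6 N/C.

E = 1.51×10^6 N/C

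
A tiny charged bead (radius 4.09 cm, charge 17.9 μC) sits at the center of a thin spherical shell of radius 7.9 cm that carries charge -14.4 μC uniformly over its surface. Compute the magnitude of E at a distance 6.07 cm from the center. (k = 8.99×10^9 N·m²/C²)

By spherical symmetry E is radial; choose a Gaussian sphere of radius r = 6.07 cm (between the bodies, 4.09 cm < r < 7.9 cm).
Only the inner charge is enclosed; the outer shell contributes nothing inside itself. Q_enc = 17.9 μC = 1.79×10^-5 C.
Since E is radial and uniform over the Gaussian sphere, Φ = E·4πr² = Q_enc/ε₀.
E = k|Q_enc|/r² = (8.99×10^9)(1.79×10^-5)/(0.0607)² = 4.37×10^7 N/C.

E = 4.37×10^7 N/C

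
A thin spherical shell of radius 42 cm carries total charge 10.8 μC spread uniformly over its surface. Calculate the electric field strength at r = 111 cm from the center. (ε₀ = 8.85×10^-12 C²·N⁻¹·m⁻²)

|E| ≈ 7.88×10^4 N/C

Take a concentric spherical Gaussian surface of radius r = 111 cm (r > 42 cm).
The entire shell is enclosed: Q_enc = 1.08×10^-5 C.
Gauss's law: E·4πr² = Q_enc/ε₀.
E = |Q_enc|/(4πε₀r²) = (1.08×10^-5)/(4π·8.85×10^-12·(1.11)²) = 7.88e4 N/C.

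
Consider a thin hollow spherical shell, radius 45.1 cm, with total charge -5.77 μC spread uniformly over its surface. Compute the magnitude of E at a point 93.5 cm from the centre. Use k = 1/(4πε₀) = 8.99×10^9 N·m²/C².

Use a concentric Gaussian sphere at r = 93.5 cm (r > 45.1 cm).
The entire shell is enclosed: Q_enc = -5.77×10^-6 C.
Since E is radial and uniform over the Gaussian sphere, Φ = E·4πr² = Q_enc/ε₀.
E = k|Q_enc|/r² = (8.99×10^9)(5.77×10^-6)/(0.935)² = 5.93×10^4 N/C.

|E| ≈ 5.93e4 N/C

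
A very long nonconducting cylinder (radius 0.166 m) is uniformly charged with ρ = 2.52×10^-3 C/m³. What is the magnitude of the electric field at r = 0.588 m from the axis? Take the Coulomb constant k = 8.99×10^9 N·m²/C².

Take a coaxial cylindrical Gaussian surface of radius r = 0.588 m and length L (r > 0.166 m, full cross-section enclosed).
λ_enc = ρ·πR² = (2.52×10^-3)π(0.166)² = 2.182e-4 C/m.
Applying ∮E·dA = Q_enc/ε₀ with the end caps contributing no flux:
E = 2k|λ_enc|/r = 2(8.99×10^9)(2.182e-4)/(0.588) = 6.67×10^6 N/C.

|E| ≈ 6.67e6 N/C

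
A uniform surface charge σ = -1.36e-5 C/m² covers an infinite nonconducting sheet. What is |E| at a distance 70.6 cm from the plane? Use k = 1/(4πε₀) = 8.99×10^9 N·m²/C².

E = 7.68×10^5 N/C

Choose a cylindrical pillbox piercing the sheet, end faces (area A) parallel to it.
Only the two end caps contribute flux: Φ = 2EA. With Q_enc = σA, Gauss's law gives E = |σ|/(2ε₀).
E = 2πk|σ| = 2π(8.99×10^9)(1.36e-5) = 7.68e5 N/C.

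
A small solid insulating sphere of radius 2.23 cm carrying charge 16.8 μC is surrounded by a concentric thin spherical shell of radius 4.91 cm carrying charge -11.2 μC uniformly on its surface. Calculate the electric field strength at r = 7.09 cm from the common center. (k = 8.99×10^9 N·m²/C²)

1.00e7 V/m

By spherical symmetry E is radial; choose a Gaussian sphere of radius r = 7.09 cm (r > 4.91 cm, enclosing both).
Q_enc = (16.8 μC) + (-11.2 μC) = 5.60e-6 C.
By Gauss's law, ∮E·dA = E·4πr² = Q_enc/ε₀.
E = k|Q_enc|/r² = (8.99×10^9)(5.60×10^-6)/(0.0709)² = 1.00×10^7 N/C.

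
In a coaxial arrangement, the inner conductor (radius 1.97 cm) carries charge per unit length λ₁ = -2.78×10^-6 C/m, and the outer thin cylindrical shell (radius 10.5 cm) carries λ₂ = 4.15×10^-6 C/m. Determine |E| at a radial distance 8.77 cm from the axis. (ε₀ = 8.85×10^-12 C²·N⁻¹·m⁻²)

E = 5.70e5 N/C

By cylindrical symmetry E is radial; use a coaxial Gaussian cylinder of radius 8.77 cm and length L (between the conductors, 1.97 cm < r < 10.5 cm).
The shell at 10.5 cm lies outside the Gaussian surface, so λ_enc = λ₁ = -2.78×10^-6 C/m.
Gauss's law: E·2πrL = λ_enc L/ε₀.
E = |λ_enc|/(2πε₀r) = (2.78e-6)/(2π·8.85×10^-12·0.0877) = 5.70×10^5 N/C.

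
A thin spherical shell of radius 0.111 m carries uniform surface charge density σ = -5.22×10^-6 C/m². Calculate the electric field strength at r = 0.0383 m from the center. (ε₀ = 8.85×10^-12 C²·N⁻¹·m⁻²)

Take a concentric spherical Gaussian surface of radius r = 0.0383 m (inside the shell, r < 0.111 m).
No charge lies within this surface, so Q_enc = 0 and Gauss's law gives E·4πr² = 0 ⇒ E = 0.

E = 0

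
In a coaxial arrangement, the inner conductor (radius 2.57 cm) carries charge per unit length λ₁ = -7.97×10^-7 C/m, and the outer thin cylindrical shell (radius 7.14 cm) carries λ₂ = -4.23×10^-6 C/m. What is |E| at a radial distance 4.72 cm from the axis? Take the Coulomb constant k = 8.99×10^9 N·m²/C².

E ≈ 3.04×10^5 N/C

Coaxial Gaussian cylinder, radius r = 4.72 cm, length L (between the conductors, 2.57 cm < r < 7.14 cm).
Only the inner wire is enclosed; the outer shell contributes nothing inside itself. λ_enc = λ₁ = -7.97×10^-7 C/m.
Gauss's law: E·2πrL = λ_enc L/ε₀.
E = 2k|λ_enc|/r = 2(8.99×10^9)(7.97×10^-7)/(0.0472) = 3.04e5 N/C.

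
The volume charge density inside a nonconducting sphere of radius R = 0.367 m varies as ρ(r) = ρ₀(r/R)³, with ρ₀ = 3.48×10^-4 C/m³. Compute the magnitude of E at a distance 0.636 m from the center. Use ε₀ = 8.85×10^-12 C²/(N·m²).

Symmetry ⇒ E = E(r) r̂. Gaussian sphere of radius r = 0.636 m (r > R, all charge enclosed).
Q_enc = 4π ∫₀^R ρ₀(r'/R)^3 r'² dr' = 4πρ₀R³/6 = 3.603×10^-5 C.
Gauss's law: E·4πr² = Q_enc/ε₀.
E = |Q_enc|/(4πε₀r²) = (3.603×10^-5)/(4π·8.85×10^-12·(0.636)²) = 8.01e5 N/C.

|E| = 8.01×10^5 V/m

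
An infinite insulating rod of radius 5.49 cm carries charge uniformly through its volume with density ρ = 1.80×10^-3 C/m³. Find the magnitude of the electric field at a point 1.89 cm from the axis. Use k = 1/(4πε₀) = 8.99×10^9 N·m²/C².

Take a coaxial cylindrical Gaussian surface of radius r = 1.89 cm and length L (r < R).
Enclosed charge per unit length: λ_enc = ρ·πr² = (1.80e-3)π(0.0189)² = 2.02×10^-6 C/m.
Applying ∮E·dA = Q_enc/ε₀ with the end caps contributing no flux:
E = 2k|λ_enc|/r = 2(8.99×10^9)(2.02e-6)/(0.0189) = 1.92×10^6 N/C.

E = 1.92×10^6 N/C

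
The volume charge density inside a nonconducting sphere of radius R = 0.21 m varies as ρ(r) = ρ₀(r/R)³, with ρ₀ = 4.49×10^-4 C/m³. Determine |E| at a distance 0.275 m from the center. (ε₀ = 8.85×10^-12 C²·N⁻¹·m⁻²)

Take a concentric spherical Gaussian surface of radius r = 0.275 m (r > R, all charge enclosed).
Q_enc = 4π ∫₀^R ρ₀(r'/R)^3 r'² dr' = 4πρ₀R³/6 = 8.709e-6 C.
By Gauss's law, ∮E·dA = E·4πr² = Q_enc/ε₀.
E = |Q_enc|/(4πε₀r²) = (8.709e-6)/(4π·8.85×10^-12·(0.275)²) = 1.04×10^6 N/C.

|E| ≈ 1.04e6 N/C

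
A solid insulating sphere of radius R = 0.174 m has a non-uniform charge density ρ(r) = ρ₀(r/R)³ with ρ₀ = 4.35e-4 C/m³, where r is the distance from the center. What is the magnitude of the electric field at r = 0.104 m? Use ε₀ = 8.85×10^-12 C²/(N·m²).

1.82e5 N/C

Symmetry ⇒ E = E(r) r̂. Gaussian sphere of radius r = 0.104 m (r < R).
Q_enc = ∫₀^r ρ(r')·4πr'² dr' = (4πρ₀/R³) ∫₀^r r'^5 dr' = 4πρ₀ r^6/(6·R³) = 2.188×10^-7 C.
Applying ∮E·dA = Q_enc/ε₀ with Φ = E(4πr²):
E = |Q_enc|/(4πε₀r²) = (2.188×10^-7)/(4π·8.85×10^-12·(0.104)²) = 1.82×10^5 N/C.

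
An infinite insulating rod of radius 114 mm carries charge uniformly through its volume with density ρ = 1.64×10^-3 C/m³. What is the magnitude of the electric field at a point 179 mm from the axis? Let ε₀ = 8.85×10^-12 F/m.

|E| = 6.73×10^6 N/C

Take a coaxial cylindrical Gaussian surface of radius r = 179 mm and length L (r > 114 mm, full cross-section enclosed).
λ_enc = ρ·πR² = (1.64×10^-3)π(0.114)² = 6.696e-5 C/m.
Applying ∮E·dA = Q_enc/ε₀ with the end caps contributing no flux:
E = |λ_enc|/(2πε₀r) = (6.696×10^-5)/(2π·8.85×10^-12·0.179) = 6.73e6 N/C.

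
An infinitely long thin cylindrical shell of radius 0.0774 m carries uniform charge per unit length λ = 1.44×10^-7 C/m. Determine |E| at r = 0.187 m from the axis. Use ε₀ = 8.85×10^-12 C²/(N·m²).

Coaxial Gaussian cylinder, radius r = 0.187 m, length L (r > 0.0774 m).
The full line charge is enclosed: λ_enc = 1.44×10^-7 C/m.
By Gauss's law (flux through the curved wall only), E·2πrL = λ_enc L/ε₀.
E = |λ_enc|/(2πε₀r) = (1.44e-7)/(2π·8.85×10^-12·0.187) = 1.38e4 N/C.

1.38e4 V/m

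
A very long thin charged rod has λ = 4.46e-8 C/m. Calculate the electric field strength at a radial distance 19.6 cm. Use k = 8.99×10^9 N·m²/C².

|E| = 4.09×10^3 N/C

Choose a coaxial cylinder of radius r = 19.6 cm (arbitrary length L) as the Gaussian surface.
Q_enc = λL, so λ_enc = 4.46×10^-8 C/m.
By Gauss's law (flux through the curved wall only), E·2πrL = λ_enc L/ε₀.
E = 2k|λ_enc|/r = 2(8.99×10^9)(4.46×10^-8)/(0.196) = 4.09×10^3 N/C.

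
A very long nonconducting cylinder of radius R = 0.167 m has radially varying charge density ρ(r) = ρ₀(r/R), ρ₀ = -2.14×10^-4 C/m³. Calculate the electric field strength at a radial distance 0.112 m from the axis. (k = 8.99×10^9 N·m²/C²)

Choose a coaxial cylinder of radius r = 0.112 m (arbitrary length L) as the Gaussian surface (r < R).
Integrating ρ over the cross-section to radius r: λ_enc = (2πρ₀/R) ∫₀^r r'^2 dr' = 2πρ₀ r^3/(3·R) = -3.771×10^-6 C/m.
Since E is radial and uniform over the curved surface, Φ = E·2πrL = Q_enc/ε₀ = λ_enc L/ε₀.
E = 2k|λ_enc|/r = 2(8.99×10^9)(3.771×10^-6)/(0.112) = 6.05×10^5 N/C.

E = 6.05×10^5 V/m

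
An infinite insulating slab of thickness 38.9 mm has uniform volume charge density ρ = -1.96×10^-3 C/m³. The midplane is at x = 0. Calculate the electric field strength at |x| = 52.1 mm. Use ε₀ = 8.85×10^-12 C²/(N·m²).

The point |x| = 52.1 mm lies outside the slab (half-thickness 0.01945 m). A symmetric pillbox spanning the full slab encloses Q_enc = ρ·d·A.
Flux = 2EA ⇒ E = |ρ|d/(2ε₀), independent of distance outside.
E = (1.96e-3)(0.0389)/(2·8.85×10^-12) = 4.31×10^6 N/C.

E ≈ 4.31×10^6 N/C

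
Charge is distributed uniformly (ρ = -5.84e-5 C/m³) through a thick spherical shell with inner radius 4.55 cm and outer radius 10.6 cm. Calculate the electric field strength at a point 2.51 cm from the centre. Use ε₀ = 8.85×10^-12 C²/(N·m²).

|E| = 0 V/m

Symmetry ⇒ E = E(r) r̂. Gaussian sphere of radius r = 2.51 cm (r < 4.55 cm, inside the empty cavity).
Q_enc = 0 (all charge lies at larger r); Gauss's law gives E = 0.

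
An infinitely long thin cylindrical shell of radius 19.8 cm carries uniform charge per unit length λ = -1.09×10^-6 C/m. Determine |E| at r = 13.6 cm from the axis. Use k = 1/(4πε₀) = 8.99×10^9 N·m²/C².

|E| = 0 N/C

Choose a coaxial cylinder of radius r = 13.6 cm (arbitrary length L) as the Gaussian surface (r < 19.8 cm, inside the shell).
All the surface charge lies outside this cylinder: Q_enc = 0, hence E = 0.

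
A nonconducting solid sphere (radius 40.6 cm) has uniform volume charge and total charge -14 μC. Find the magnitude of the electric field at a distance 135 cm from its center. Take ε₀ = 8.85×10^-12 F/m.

Use a concentric Gaussian sphere at r = 135 cm (r > R, so the entire charge is enclosed).
Q_enc = -14 μC = -1.40×10^-5 C.
Applying ∮E·dA = Q_enc/ε₀ with Φ = E(4πr²):
E = |Q_enc|/(4πε₀r²) = (1.40×10^-5)/(4π·8.85×10^-12·(1.35)²) = 6.91×10^4 N/C.

6.91×10^4 V/m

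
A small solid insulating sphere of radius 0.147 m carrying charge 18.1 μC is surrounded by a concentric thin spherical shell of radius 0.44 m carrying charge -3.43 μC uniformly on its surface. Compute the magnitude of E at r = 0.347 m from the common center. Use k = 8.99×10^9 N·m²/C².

Symmetry ⇒ E = E(r) r̂. Gaussian sphere of radius r = 0.347 m (between the bodies, 0.147 m < r < 0.44 m).
The shell at 0.44 m lies outside the Gaussian surface, so Q_enc = 18.1 μC = 1.81e-5 C.
Gauss's law: E·4πr² = Q_enc/ε₀.
E = k|Q_enc|/r² = (8.99×10^9)(1.81×10^-5)/(0.347)² = 1.35×10^6 N/C.

E ≈ 1.35e6 V/m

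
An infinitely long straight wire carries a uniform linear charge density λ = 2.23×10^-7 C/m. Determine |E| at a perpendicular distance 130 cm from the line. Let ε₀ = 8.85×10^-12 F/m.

3.08×10^3 N/C

By cylindrical symmetry E is radial; use a coaxial Gaussian cylinder of radius 130 cm and length L.
Q_enc = λL, so λ_enc = 2.23×10^-7 C/m.
By Gauss's law (flux through the curved wall only), E·2πrL = λ_enc L/ε₀.
E = |λ_enc|/(2πε₀r) = (2.23e-7)/(2π·8.85×10^-12·1.3) = 3.08e3 N/C.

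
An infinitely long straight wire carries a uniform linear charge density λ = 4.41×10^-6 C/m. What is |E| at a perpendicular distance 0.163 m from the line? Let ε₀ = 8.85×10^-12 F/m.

E = 4.87×10^5 N/C

Take a coaxial cylindrical Gaussian surface of radius r = 0.163 m and length L.
Q_enc = λL, so λ_enc = 4.41e-6 C/m.
Since E is radial and uniform over the curved surface, Φ = E·2πrL = Q_enc/ε₀ = λ_enc L/ε₀.
E = |λ_enc|/(2πε₀r) = (4.41e-6)/(2π·8.85×10^-12·0.163) = 4.87×10^5 N/C.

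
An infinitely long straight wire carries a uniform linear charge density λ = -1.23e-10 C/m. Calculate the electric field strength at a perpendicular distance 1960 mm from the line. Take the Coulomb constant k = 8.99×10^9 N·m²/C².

|E| ≈ 1.13 N/C

Choose a coaxial cylinder of radius r = 1960 mm (arbitrary length L) as the Gaussian surface.
Q_enc = λL, so λ_enc = -1.23×10^-10 C/m.
Since E is radial and uniform over the curved surface, Φ = E·2πrL = Q_enc/ε₀ = λ_enc L/ε₀.
E = 2k|λ_enc|/r = 2(8.99×10^9)(1.23×10^-10)/(1.96) = 1.13 N/C.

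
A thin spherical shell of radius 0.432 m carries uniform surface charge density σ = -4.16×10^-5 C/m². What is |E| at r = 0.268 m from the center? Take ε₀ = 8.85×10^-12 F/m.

Symmetry ⇒ E = E(r) r̂. Gaussian sphere of radius r = 0.268 m (inside the shell, r < 0.432 m).
No charge lies within this surface, so Q_enc = 0 and Gauss's law gives E·4πr² = 0 ⇒ E = 0.

E = 0 (no enclosed charge)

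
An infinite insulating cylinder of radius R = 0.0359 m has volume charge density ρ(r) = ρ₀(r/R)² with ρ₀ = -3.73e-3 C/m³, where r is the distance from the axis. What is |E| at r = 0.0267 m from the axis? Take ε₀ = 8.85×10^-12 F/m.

|E| = 1.56e6 N/C

Coaxial Gaussian cylinder, radius r = 0.0267 m, length L (r < R).
λ_enc = ∫₀^r ρ(r')·2πr' dr' = (2πρ₀/R²)·r^4/4 = -2.31e-6 C/m.
By Gauss's law (flux through the curved wall only), E·2πrL = λ_enc L/ε₀.
E = |λ_enc|/(2πε₀r) = (2.31×10^-6)/(2π·8.85×10^-12·0.0267) = 1.56e6 N/C.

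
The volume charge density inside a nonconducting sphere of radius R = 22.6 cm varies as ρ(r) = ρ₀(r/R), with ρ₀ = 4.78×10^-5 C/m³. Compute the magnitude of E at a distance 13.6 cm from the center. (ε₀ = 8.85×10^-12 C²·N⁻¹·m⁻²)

|E| = 1.11×10^5 N/C

Use a concentric Gaussian sphere at r = 13.6 cm (r < R).
Q_enc = ∫₀^r ρ(r')·4πr'² dr' = (4πρ₀/R) ∫₀^r r'^3 dr' = 4πρ₀ r^4/(4·R) = 2.273×10^-7 C.
Applying ∮E·dA = Q_enc/ε₀ with Φ = E(4πr²):
E = |Q_enc|/(4πε₀r²) = (2.273e-7)/(4π·8.85×10^-12·(0.136)²) = 1.11×10^5 N/C.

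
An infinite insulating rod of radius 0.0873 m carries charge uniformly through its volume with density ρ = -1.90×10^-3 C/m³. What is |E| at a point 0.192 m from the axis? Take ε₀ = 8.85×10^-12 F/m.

Take a coaxial cylindrical Gaussian surface of radius r = 0.192 m and length L (r > 0.0873 m, full cross-section enclosed).
λ_enc = ρ·πR² = (-1.90×10^-3)π(0.0873)² = -4.549e-5 C/m.
Gauss's law: E·2πrL = λ_enc L/ε₀.
E = |λ_enc|/(2πε₀r) = (4.549×10^-5)/(2π·8.85×10^-12·0.192) = 4.26×10^6 N/C.

E = 4.26×10^6 N/C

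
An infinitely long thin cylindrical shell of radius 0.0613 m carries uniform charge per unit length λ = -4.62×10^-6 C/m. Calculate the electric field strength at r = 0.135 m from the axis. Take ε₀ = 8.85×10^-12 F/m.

|E| = 6.15×10^5 N/C

By cylindrical symmetry E is radial; use a coaxial Gaussian cylinder of radius 0.135 m and length L (r > 0.0613 m).
The full line charge is enclosed: λ_enc = -4.62e-6 C/m.
Applying ∮E·dA = Q_enc/ε₀ with the end caps contributing no flux:
E = |λ_enc|/(2πε₀r) = (4.62×10^-6)/(2π·8.85×10^-12·0.135) = 6.15×10^5 N/C.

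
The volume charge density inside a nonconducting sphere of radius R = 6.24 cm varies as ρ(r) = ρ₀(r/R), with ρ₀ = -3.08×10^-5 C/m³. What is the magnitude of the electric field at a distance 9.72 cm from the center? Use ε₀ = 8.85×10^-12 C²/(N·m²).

E ≈ 2.24×10^4 V/m

Take a concentric spherical Gaussian surface of radius r = 9.72 cm (r > R, all charge enclosed).
Q_enc = 4π ∫₀^R ρ₀(r'/R)^1 r'² dr' = 4πρ₀R³/4 = -2.351e-8 C.
By Gauss's law, ∮E·dA = E·4πr² = Q_enc/ε₀.
E = |Q_enc|/(4πε₀r²) = (2.351e-8)/(4π·8.85×10^-12·(0.0972)²) = 2.24×10^4 N/C.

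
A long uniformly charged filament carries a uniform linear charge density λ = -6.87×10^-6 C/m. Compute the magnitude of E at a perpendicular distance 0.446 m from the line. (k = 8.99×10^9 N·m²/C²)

By cylindrical symmetry E is radial; use a coaxial Gaussian cylinder of radius 0.446 m and length L.
Q_enc = λL, so λ_enc = -6.87e-6 C/m.
Since E is radial and uniform over the curved surface, Φ = E·2πrL = Q_enc/ε₀ = λ_enc L/ε₀.
E = 2k|λ_enc|/r = 2(8.99×10^9)(6.87×10^-6)/(0.446) = 2.77e5 N/C.

E = 2.77e5 N/C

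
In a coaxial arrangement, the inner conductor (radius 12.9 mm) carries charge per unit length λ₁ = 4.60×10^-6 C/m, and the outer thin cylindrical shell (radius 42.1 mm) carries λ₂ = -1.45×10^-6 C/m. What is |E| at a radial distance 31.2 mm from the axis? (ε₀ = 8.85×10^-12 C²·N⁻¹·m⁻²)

|E| = 2.65e6 N/C

Choose a coaxial cylinder of radius r = 31.2 mm (arbitrary length L) as the Gaussian surface (between the conductors, 12.9 mm < r < 42.1 mm).
Only the inner wire is enclosed; the outer shell contributes nothing inside itself. λ_enc = λ₁ = 4.60e-6 C/m.
Applying ∮E·dA = Q_enc/ε₀ with the end caps contributing no flux:
E = |λ_enc|/(2πε₀r) = (4.60×10^-6)/(2π·8.85×10^-12·0.0312) = 2.65×10^6 N/C.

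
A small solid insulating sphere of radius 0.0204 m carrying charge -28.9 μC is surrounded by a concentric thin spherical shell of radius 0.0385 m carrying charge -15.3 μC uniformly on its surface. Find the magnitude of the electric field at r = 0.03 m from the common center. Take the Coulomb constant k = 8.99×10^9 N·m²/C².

Symmetry ⇒ E = E(r) r̂. Gaussian sphere of radius r = 0.03 m (between the bodies, 0.0204 m < r < 0.0385 m).
The shell at 0.0385 m lies outside the Gaussian surface, so Q_enc = -28.9 μC = -2.89×10^-5 C.
Gauss's law: E·4πr² = Q_enc/ε₀.
E = k|Q_enc|/r² = (8.99×10^9)(2.89e-5)/(0.03)² = 2.89×10^8 N/C.

E ≈ 2.89×10^8 N/C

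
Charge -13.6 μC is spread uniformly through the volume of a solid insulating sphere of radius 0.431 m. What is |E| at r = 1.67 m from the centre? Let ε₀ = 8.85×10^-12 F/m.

|E| = 4.38e4 N/C

Take a concentric spherical Gaussian surface of radius r = 1.67 m (r > R, so the entire charge is enclosed).
Q_enc = -13.6 μC = -1.36×10^-5 C.
By Gauss's law, ∮E·dA = E·4πr² = Q_enc/ε₀.
E = |Q_enc|/(4πε₀r²) = (1.36e-5)/(4π·8.85×10^-12·(1.67)²) = 4.38×10^4 N/C.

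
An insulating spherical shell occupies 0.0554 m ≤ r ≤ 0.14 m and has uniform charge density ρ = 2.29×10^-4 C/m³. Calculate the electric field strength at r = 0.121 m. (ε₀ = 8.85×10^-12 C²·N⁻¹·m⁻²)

Take a concentric spherical Gaussian surface of radius r = 0.121 m (within the shell material, 0.0554 m < r < 0.14 m).
Enclosed charge is the volume from a to r: Q_enc = (4π/3)ρ(r³ − a³) = 1.536×10^-6 C.
Gauss's law: E·4πr² = Q_enc/ε₀.
E = |Q_enc|/(4πε₀r²) = (1.536×10^-6)/(4π·8.85×10^-12·(0.121)²) = 9.43e5 N/C.

9.43×10^5 N/C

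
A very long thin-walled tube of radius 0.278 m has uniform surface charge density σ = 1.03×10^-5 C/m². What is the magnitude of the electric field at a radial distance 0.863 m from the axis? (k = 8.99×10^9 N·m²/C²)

|E| = 3.75×10^5 V/m

Choose a coaxial cylinder of radius r = 0.863 m (arbitrary length L) as the Gaussian surface (r > 0.278 m).
The whole shell is enclosed: λ_enc = σ·2πR = (1.03×10^-5)·2π·(0.278) = 1.799×10^-5 C/m.
Since E is radial and uniform over the curved surface, Φ = E·2πrL = Q_enc/ε₀ = λ_enc L/ε₀.
E = 2k|λ_enc|/r = 2(8.99×10^9)(1.799×10^-5)/(0.863) = 3.75e5 N/C.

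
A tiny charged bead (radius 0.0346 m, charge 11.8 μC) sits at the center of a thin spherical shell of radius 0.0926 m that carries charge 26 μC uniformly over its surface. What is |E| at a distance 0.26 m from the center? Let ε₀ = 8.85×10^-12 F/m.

Take a concentric spherical Gaussian surface of radius r = 0.26 m (r > 0.0926 m, enclosing both).
Q_enc = (11.8 μC) + (26 μC) = 3.78e-5 C.
Applying ∮E·dA = Q_enc/ε₀ with Φ = E(4πr²):
E = |Q_enc|/(4πε₀r²) = (3.78e-5)/(4π·8.85×10^-12·(0.26)²) = 5.03×10^6 N/C.

E ≈ 5.03×10^6 N/C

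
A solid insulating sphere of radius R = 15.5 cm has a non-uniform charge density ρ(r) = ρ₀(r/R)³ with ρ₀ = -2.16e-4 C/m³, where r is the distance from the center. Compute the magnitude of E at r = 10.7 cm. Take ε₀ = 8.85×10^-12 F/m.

E = 1.43×10^5 N/C

Use a concentric Gaussian sphere at r = 10.7 cm (r < R).
Q_enc = ∫₀^r ρ(r')·4πr'² dr' = (4πρ₀/R³) ∫₀^r r'^5 dr' = 4πρ₀ r^6/(6·R³) = -1.823×10^-7 C.
Since E is radial and uniform over the Gaussian sphere, Φ = E·4πr² = Q_enc/ε₀.
E = |Q_enc|/(4πε₀r²) = (1.823×10^-7)/(4π·8.85×10^-12·(0.107)²) = 1.43×10^5 N/C.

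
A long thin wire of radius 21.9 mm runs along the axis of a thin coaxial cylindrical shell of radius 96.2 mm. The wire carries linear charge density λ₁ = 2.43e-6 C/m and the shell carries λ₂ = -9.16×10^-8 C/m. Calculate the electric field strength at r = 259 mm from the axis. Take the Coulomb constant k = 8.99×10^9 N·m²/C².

|E| ≈ 1.62×10^5 V/m

Take a coaxial cylindrical Gaussian surface of radius r = 259 mm and length L (r > 96.2 mm, enclosing both).
λ_enc = λ₁ + λ₂ = (2.43e-6) + (-9.16×10^-8) = 2.338e-6 C/m.
Applying ∮E·dA = Q_enc/ε₀ with the end caps contributing no flux:
E = 2k|λ_enc|/r = 2(8.99×10^9)(2.338e-6)/(0.259) = 1.62×10^5 N/C.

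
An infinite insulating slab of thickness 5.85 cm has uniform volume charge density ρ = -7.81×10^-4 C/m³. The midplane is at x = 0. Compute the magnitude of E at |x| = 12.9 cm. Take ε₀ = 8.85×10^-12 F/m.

E ≈ 2.58e6 V/m

The point |x| = 12.9 cm lies outside the slab (half-thickness 0.02925 m). A symmetric pillbox spanning the full slab encloses Q_enc = ρ·d·A.
Flux = 2EA ⇒ E = |ρ|d/(2ε₀), independent of distance outside.
E = (7.81×10^-4)(0.0585)/(2·8.85×10^-12) = 2.58e6 N/C.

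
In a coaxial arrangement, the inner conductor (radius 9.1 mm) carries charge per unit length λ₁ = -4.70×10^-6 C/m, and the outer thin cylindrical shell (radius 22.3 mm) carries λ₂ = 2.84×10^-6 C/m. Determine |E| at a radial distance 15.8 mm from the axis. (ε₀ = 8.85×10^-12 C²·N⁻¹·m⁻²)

|E| = 5.35×10^6 N/C

Choose a coaxial cylinder of radius r = 15.8 mm (arbitrary length L) as the Gaussian surface (between the conductors, 9.1 mm < r < 22.3 mm).
The shell at 22.3 mm lies outside the Gaussian surface, so λ_enc = λ₁ = -4.70×10^-6 C/m.
Applying ∮E·dA = Q_enc/ε₀ with the end caps contributing no flux:
E = |λ_enc|/(2πε₀r) = (4.70×10^-6)/(2π·8.85×10^-12·0.0158) = 5.35×10^6 N/C.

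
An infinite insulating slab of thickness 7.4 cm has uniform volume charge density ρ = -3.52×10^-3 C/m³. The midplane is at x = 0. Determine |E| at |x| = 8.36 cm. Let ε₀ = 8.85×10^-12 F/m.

The point |x| = 8.36 cm lies outside the slab (half-thickness 0.037 m). A symmetric pillbox spanning the full slab encloses Q_enc = ρ·d·A.
Flux = 2EA ⇒ E = |ρ|d/(2ε₀), independent of distance outside.
E = (3.52e-3)(0.074)/(2·8.85×10^-12) = 1.47×10^7 N/C.

E ≈ 1.47×10^7 N/C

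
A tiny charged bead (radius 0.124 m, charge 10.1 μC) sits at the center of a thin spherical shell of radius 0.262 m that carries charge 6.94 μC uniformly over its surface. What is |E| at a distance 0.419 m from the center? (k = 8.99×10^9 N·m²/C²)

By spherical symmetry E is radial; choose a Gaussian sphere of radius r = 0.419 m (r > 0.262 m, enclosing both).
Q_enc = (10.1 μC) + (6.94 μC) = 1.704×10^-5 C.
Gauss's law: E·4πr² = Q_enc/ε₀.
E = k|Q_enc|/r² = (8.99×10^9)(1.704×10^-5)/(0.419)² = 8.73e5 N/C.

E = 8.73e5 N/C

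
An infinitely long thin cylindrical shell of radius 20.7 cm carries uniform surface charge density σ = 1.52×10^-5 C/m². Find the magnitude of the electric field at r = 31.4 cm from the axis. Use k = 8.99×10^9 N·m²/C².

|E| = 1.13×10^6 N/C

Take a coaxial cylindrical Gaussian surface of radius r = 31.4 cm and length L (r > 20.7 cm).
The whole shell is enclosed: λ_enc = σ·2πR = (1.52×10^-5)·2π·(0.207) = 1.977e-5 C/m.
By Gauss's law (flux through the curved wall only), E·2πrL = λ_enc L/ε₀.
E = 2k|λ_enc|/r = 2(8.99×10^9)(1.977×10^-5)/(0.314) = 1.13×10^6 N/C.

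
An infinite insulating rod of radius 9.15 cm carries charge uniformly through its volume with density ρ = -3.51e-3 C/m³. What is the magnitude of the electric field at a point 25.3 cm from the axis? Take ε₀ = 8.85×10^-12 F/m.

6.56×10^6 N/C

By cylindrical symmetry E is radial; use a coaxial Gaussian cylinder of radius 25.3 cm and length L (r > 9.15 cm, full cross-section enclosed).
λ_enc = ρ·πR² = (-3.51×10^-3)π(0.0915)² = -9.232×10^-5 C/m.
By Gauss's law (flux through the curved wall only), E·2πrL = λ_enc L/ε₀.
E = |λ_enc|/(2πε₀r) = (9.232×10^-5)/(2π·8.85×10^-12·0.253) = 6.56×10^6 N/C.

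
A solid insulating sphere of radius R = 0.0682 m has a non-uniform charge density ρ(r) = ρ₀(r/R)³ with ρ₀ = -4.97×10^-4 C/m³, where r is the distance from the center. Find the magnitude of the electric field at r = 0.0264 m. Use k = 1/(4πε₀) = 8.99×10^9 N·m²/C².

Symmetry ⇒ E = E(r) r̂. Gaussian sphere of radius r = 0.0264 m (r < R).
Q_enc = ∫₀^r ρ(r')·4πr'² dr' = (4πρ₀/R³) ∫₀^r r'^5 dr' = 4πρ₀ r^6/(6·R³) = -1.111×10^-9 C.
Gauss's law: E·4πr² = Q_enc/ε₀.
E = k|Q_enc|/r² = (8.99×10^9)(1.111×10^-9)/(0.0264)² = 1.43×10^4 N/C.

E = 1.43×10^4 V/m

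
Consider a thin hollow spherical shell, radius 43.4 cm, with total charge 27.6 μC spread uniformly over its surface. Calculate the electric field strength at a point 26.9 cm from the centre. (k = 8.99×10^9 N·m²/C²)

Use a concentric Gaussian sphere at r = 26.9 cm (inside the shell, r < 43.4 cm).
No charge lies within this surface, so Q_enc = 0 and Gauss's law gives E·4πr² = 0 ⇒ E = 0.

|E| = 0 N/C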